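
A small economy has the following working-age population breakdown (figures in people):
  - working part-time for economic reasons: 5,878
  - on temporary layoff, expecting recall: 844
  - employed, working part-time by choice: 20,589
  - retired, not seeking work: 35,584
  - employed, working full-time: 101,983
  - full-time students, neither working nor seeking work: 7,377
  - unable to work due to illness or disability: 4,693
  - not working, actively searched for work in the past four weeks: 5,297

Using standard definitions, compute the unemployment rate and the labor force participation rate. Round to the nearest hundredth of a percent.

Employed = 5,878 + 20,589 + 101,983 = 128,450 (anyone who worked, including part-time for economic reasons, counts as employed).
Unemployed = 844 + 5,297 = 6,141 (jobless and actively searching, or on temporary layoff).
Labor force = 128,450 + 6,141 = 134,591.
Not in labor force = 35,584 + 7,377 + 4,693 = 47,654 (those not working and not actively searching are outside the labor force).
Civilian working-age population = 134,591 + 47,654 = 182,245.
Unemployment rate = 6,141 / 134,591 = 4.56%.
Labor force participation rate = 134,591 / 182,245 = 73.85%.

Unemployment rate ≈ 4.56%; labor force participation rate ≈ 73.85%.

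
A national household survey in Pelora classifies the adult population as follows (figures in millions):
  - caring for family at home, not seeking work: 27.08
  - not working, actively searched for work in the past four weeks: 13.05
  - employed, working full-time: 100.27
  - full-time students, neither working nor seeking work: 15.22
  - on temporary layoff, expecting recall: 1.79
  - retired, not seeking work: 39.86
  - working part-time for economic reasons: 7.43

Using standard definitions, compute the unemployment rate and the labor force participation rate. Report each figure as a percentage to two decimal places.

Unemployment rate ≈ 12.11%; labor force participation rate ≈ 59.86%.

Employed = 100.27 + 7.43 = 107.70 million (anyone who worked, including part-time for economic reasons, counts as employed).
Unemployed = 13.05 + 1.79 = 14.84 million (jobless and actively searching, or on temporary layoff).
Labor force = 107.70 + 14.84 = 122.54 million.
Not in labor force = 27.08 + 15.22 + 39.86 = 82.16 million (those not working and not actively searching are outside the labor force).
Civilian working-age population = 122.54 + 82.16 = 204.70 million.
Unemployment rate = 14.84 / 122.54 = 12.11%.
Labor force participation rate = 122.54 / 204.70 = 59.86%.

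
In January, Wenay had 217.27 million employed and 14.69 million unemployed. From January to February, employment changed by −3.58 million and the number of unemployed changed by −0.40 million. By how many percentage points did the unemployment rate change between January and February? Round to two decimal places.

January: labor force = 217.27 + 14.69 = 231.96; u = 14.69/231.96 = 6.33%.
February: labor force = 213.69 + 14.29 = 227.98; u = 14.29/227.98 = 6.27%.
Change = 6.27% − 6.33% = −0.06 pp.

The unemployment rate changed by −0.06 percentage points.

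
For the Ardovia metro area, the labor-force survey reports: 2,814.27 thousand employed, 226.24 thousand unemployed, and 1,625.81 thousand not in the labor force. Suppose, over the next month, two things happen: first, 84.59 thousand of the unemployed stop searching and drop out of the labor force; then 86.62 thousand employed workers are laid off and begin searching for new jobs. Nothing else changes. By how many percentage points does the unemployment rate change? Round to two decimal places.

The unemployment rate changes by +0.28 percentage points.

Initially, labor force = 2,814.27 + 226.24 = 3,040.51 thousand, so u = 226.24/3,040.51 = 7.44%.
After the first change, unemployed and labor force both fall by 84.59 → E = 2,814.27, U = 141.65, labor force = 2,955.92 thousand.
After the second change, employed falls and unemployed rises by 86.62; labor force unchanged → E = 2,727.65, U = 228.27, labor force = 2,955.92 thousand.
New unemployment rate = 228.27 / 2,955.92 = 7.72%.
Change = 7.72% − 7.44% = +0.28 percentage points.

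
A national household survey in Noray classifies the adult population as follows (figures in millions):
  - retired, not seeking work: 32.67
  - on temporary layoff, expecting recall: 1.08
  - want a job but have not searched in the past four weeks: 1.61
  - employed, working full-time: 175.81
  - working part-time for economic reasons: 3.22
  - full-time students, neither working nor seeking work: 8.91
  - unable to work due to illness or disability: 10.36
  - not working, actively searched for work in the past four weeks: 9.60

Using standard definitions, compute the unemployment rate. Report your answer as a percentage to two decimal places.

Employed = 175.81 + 3.22 = 179.03 million (anyone who worked, including part-time for economic reasons, counts as employed).
Unemployed = 1.08 + 9.60 = 10.68 million (jobless and actively searching, or on temporary layoff).
Labor force = 179.03 + 10.68 = 189.71 million.
Unemployment rate = 10.68 / 189.71 = 5.63%.

Unemployment rate ≈ 5.63%.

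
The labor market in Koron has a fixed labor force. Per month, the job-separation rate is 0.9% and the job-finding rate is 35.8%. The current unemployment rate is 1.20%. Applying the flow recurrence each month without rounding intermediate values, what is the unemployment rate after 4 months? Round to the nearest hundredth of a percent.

Unemployment rate after four months ≈ 2.25%.

With a fixed labor force, u_{t+1} = u_t + s·(1−u_t) − f·u_t = u_t·(1−s−f) + s.
Here 1−s−f = 0.633 and s = 0.009.
u_1 = 0.012000 × 0.633 + 0.009 = 0.016596.
u_2 = 0.016596 × 0.633 + 0.009 = 0.019505.
u_3 = 0.019505 × 0.633 + 0.009 = 0.021347.
u_4 = 0.021347 × 0.633 + 0.009 = 0.022513.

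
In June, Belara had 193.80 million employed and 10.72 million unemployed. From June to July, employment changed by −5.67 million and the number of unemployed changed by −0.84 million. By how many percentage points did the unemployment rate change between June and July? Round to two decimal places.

The unemployment rate changed by −0.25 percentage points.

June: labor force = 193.80 + 10.72 = 204.52; u = 10.72/204.52 = 5.24%.
July: labor force = 188.13 + 9.88 = 198.01; u = 9.88/198.01 = 4.99%.
Change = 4.99% − 5.24% = −0.25 pp.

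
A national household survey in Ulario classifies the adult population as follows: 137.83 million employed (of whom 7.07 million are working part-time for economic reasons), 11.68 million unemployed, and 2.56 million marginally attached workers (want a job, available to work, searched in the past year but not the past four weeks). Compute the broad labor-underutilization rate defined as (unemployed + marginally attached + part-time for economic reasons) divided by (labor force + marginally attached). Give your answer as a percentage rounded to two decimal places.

Labor force = 137.83 + 11.68 = 149.51 million.
Numerator = 11.68 + 2.56 + 7.07 = 21.31 million.
Denominator = 149.51 + 2.56 = 152.07 million.
Broad rate = 21.31 / 152.07 = 14.01%.

Broad underutilization rate ≈ 14.01%.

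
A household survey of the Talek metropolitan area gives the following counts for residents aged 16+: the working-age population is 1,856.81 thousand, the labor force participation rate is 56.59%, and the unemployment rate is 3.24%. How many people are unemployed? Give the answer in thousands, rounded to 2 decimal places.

About 34.04 thousand are unemployed.

Labor force = 0.5659 × 1,856.81 = 1,050.77 thousand.
Unemployed = 0.0324 × 1,050.77 ≈ 34.04 thousand.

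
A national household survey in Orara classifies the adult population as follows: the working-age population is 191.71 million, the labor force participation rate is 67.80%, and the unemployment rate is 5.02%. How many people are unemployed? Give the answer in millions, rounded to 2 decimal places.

About 6.52 million are unemployed.

Labor force = 0.6780 × 191.71 = 129.98 million.
Unemployed = 0.0502 × 129.98 ≈ 6.52 million.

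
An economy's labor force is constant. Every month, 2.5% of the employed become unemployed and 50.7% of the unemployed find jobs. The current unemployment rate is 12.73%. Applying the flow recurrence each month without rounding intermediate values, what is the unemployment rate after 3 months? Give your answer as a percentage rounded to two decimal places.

With a fixed labor force, u_{t+1} = u_t + s·(1−u_t) − f·u_t = u_t·(1−s−f) + s.
Here 1−s−f = 0.468 and s = 0.025.
u_1 = 0.127300 × 0.468 + 0.025 = 0.084576.
u_2 = 0.084576 × 0.468 + 0.025 = 0.064582.
u_3 = 0.064582 × 0.468 + 0.025 = 0.055224.

Unemployment rate after three months ≈ 5.52%.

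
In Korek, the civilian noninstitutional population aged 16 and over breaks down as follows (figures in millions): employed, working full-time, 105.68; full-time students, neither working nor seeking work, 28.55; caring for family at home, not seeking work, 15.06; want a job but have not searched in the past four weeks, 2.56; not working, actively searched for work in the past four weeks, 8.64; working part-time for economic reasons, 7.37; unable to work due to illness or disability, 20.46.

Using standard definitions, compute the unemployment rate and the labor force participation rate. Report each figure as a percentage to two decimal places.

Unemployment rate ≈ 7.10%; labor force participation rate ≈ 64.62%.

Employed = 105.68 + 7.37 = 113.05 million (anyone who worked, including part-time for economic reasons, counts as employed).
Unemployed = 8.64 million.
Labor force = 113.05 + 8.64 = 121.69 million.
Not in labor force = 28.55 + 15.06 + 2.56 + 20.46 = 66.63 million (those not working and not actively searching are outside the labor force — including those who want a job but have given up searching).
Civilian working-age population = 121.69 + 66.63 = 188.32 million.
Unemployment rate = 8.64 / 121.69 = 7.10%.
Labor force participation rate = 121.69 / 188.32 = 64.62%.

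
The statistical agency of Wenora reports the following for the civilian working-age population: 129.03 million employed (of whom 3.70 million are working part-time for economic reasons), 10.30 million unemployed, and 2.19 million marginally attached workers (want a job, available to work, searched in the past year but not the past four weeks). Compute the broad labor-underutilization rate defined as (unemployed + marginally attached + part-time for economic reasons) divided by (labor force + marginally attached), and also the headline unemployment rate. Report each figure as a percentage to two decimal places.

Labor force = 129.03 + 10.30 = 139.33 million.
Numerator = 10.30 + 2.19 + 3.70 = 16.19 million.
Denominator = 139.33 + 2.19 = 141.52 million.
Broad rate = 16.19 / 141.52 = 11.44%.
Headline unemployment rate = 10.30 / 139.33 = 7.39%.

Broad underutilization rate ≈ 11.44%; headline unemployment rate ≈ 7.39%.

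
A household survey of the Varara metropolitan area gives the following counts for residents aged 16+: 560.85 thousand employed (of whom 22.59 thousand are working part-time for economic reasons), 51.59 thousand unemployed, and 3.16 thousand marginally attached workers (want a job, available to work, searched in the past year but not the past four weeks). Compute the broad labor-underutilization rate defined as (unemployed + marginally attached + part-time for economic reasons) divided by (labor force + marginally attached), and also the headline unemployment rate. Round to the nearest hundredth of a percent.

Labor force = 560.85 + 51.59 = 612.44 thousand.
Numerator = 51.59 + 3.16 + 22.59 = 77.34 thousand.
Denominator = 612.44 + 3.16 = 615.60 thousand.
Broad rate = 77.34 / 615.60 = 12.56%.
Headline unemployment rate = 51.59 / 612.44 = 8.42%.

Broad underutilization rate ≈ 12.56%; headline unemployment rate ≈ 8.42%.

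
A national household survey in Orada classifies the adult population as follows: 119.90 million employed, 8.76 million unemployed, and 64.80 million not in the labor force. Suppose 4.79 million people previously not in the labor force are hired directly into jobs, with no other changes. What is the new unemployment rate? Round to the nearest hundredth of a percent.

New unemployment rate ≈ 6.56%.

Initially, labor force = 119.90 + 8.76 = 128.66 million, so u = 8.76/128.66 = 6.81%.
After the change, employed and labor force both rise by 4.79; unemployed unchanged → E = 124.69, U = 8.76, labor force = 133.45 million.
New unemployment rate = 8.76 / 133.45 = 6.56%.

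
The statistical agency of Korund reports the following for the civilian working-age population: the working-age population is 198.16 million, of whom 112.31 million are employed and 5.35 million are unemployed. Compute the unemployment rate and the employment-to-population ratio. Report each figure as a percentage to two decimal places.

Unemployment rate ≈ 4.55%; employment-population ratio ≈ 56.68%.

Labor force = employed + unemployed = 112.31 + 5.35 = 117.66 million.
Unemployment rate = 5.35 / 117.66 = 4.55%.
Employment-population ratio = 112.31 / 198.16 = 56.68%.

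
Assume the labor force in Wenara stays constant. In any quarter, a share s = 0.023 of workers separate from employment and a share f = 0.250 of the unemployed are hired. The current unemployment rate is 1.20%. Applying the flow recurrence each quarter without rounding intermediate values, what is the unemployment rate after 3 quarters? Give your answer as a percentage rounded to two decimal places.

Unemployment rate after three quarters ≈ 5.65%.

With a fixed labor force, u_{t+1} = u_t + s·(1−u_t) − f·u_t = u_t·(1−s−f) + s.
Here 1−s−f = 0.727 and s = 0.023.
u_1 = 0.012000 × 0.727 + 0.023 = 0.031724.
u_2 = 0.031724 × 0.727 + 0.023 = 0.046063.
u_3 = 0.046063 × 0.727 + 0.023 = 0.056488.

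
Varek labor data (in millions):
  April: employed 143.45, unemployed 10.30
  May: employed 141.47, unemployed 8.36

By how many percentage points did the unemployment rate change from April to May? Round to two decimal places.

The unemployment rate changed by −1.12 percentage points.

April: labor force = 143.45 + 10.30 = 153.75; u = 10.30/153.75 = 6.70%.
May: labor force = 141.47 + 8.36 = 149.83; u = 8.36/149.83 = 5.58%.
Change = 5.58% − 6.70% = −1.12 pp.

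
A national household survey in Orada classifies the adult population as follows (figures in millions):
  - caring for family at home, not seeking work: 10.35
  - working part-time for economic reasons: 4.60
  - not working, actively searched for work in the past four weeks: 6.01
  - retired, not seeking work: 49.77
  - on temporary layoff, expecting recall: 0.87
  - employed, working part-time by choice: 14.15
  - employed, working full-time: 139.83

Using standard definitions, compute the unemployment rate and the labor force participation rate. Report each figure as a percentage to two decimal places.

Unemployment rate ≈ 4.16%; labor force participation rate ≈ 73.35%.

Employed = 4.60 + 14.15 + 139.83 = 158.58 million (anyone who worked, including part-time for economic reasons, counts as employed).
Unemployed = 6.01 + 0.87 = 6.88 million (jobless and actively searching, or on temporary layoff).
Labor force = 158.58 + 6.88 = 165.46 million.
Not in labor force = 10.35 + 49.77 = 60.12 million (those not working and not actively searching are outside the labor force).
Civilian working-age population = 165.46 + 60.12 = 225.58 million.
Unemployment rate = 6.88 / 165.46 = 4.16%.
Labor force participation rate = 165.46 / 225.58 = 73.35%.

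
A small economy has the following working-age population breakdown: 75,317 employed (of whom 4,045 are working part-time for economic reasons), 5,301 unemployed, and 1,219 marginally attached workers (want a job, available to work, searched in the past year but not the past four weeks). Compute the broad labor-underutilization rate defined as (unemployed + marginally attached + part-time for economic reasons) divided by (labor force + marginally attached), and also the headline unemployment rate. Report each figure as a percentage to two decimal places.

Labor force = 75,317 + 5,301 = 80,618.
Numerator = 5,301 + 1,219 + 4,045 = 10,565.
Denominator = 80,618 + 1,219 = 81,837.
Broad rate = 10,565 / 81,837 = 12.91%.
Headline unemployment rate = 5,301 / 80,618 = 6.58%.

Broad underutilization rate ≈ 12.91%; headline unemployment rate ≈ 6.58%.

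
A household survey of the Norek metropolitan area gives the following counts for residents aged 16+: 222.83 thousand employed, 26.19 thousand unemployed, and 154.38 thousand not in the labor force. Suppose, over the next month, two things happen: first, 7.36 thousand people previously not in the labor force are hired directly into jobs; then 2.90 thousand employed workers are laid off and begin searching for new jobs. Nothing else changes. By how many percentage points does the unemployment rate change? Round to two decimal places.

The unemployment rate changes by +0.83 percentage points.

Initially, labor force = 222.83 + 26.19 = 249.02 thousand, so u = 26.19/249.02 = 10.52%.
After the first change, employed and labor force both rise by 7.36; unemployed unchanged → E = 230.19, U = 26.19, labor force = 256.38 thousand.
After the second change, employed falls and unemployed rises by 2.90; labor force unchanged → E = 227.29, U = 29.09, labor force = 256.38 thousand.
New unemployment rate = 29.09 / 256.38 = 11.35%.
Change = 11.35% − 10.52% = +0.83 percentage points.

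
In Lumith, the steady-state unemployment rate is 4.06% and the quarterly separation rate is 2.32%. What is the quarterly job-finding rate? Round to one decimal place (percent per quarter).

Job-finding rate ≈ 54.8% per quarter.

From u* = s/(s+f): f = s·(1−u)/u.
f = 2.32 × (1 − 0.0406) / 0.0406 = 2.2258 / 0.0406 ≈ 54.8% per quarter.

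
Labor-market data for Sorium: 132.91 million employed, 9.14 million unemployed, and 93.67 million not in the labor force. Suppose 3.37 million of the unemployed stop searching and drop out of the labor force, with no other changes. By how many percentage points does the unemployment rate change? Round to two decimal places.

The unemployment rate changes by −2.27 percentage points.

Initially, labor force = 132.91 + 9.14 = 142.05 million, so u = 9.14/142.05 = 6.43%.
After the change, unemployed and labor force both fall by 3.37 → E = 132.91, U = 5.77, labor force = 138.68 million.
New unemployment rate = 5.77 / 138.68 = 4.16%.
Change = 4.16% − 6.43% = −2.27 percentage points.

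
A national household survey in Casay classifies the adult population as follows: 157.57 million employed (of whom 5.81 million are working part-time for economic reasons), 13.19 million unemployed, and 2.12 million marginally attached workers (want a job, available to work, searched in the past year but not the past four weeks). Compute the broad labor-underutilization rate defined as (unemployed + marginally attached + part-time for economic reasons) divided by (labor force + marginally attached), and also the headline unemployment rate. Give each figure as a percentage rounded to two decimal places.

Labor force = 157.57 + 13.19 = 170.76 million.
Numerator = 13.19 + 2.12 + 5.81 = 21.12 million.
Denominator = 170.76 + 2.12 = 172.88 million.
Broad rate = 21.12 / 172.88 = 12.22%.
Headline unemployment rate = 13.19 / 170.76 = 7.72%.

Broad underutilization rate ≈ 12.22%; headline unemployment rate ≈ 7.72%.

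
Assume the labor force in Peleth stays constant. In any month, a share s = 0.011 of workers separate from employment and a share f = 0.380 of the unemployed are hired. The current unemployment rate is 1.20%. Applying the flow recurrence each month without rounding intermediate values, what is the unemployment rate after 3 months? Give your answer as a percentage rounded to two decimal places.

With a fixed labor force, u_{t+1} = u_t + s·(1−u_t) − f·u_t = u_t·(1−s−f) + s.
Here 1−s−f = 0.609 and s = 0.011.
u_1 = 0.012000 × 0.609 + 0.011 = 0.018308.
u_2 = 0.018308 × 0.609 + 0.011 = 0.022150.
u_3 = 0.022150 × 0.609 + 0.011 = 0.024489.

Unemployment rate after three months ≈ 2.45%.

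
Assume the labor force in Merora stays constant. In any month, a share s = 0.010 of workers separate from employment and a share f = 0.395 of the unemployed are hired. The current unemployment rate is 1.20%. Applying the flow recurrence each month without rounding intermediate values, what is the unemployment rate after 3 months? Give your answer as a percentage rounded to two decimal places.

Unemployment rate after three months ≈ 2.20%.

With a fixed labor force, u_{t+1} = u_t + s·(1−u_t) − f·u_t = u_t·(1−s−f) + s.
Here 1−s−f = 0.595 and s = 0.010.
u_1 = 0.012000 × 0.595 + 0.010 = 0.017140.
u_2 = 0.017140 × 0.595 + 0.010 = 0.020198.
u_3 = 0.020198 × 0.595 + 0.010 = 0.022018.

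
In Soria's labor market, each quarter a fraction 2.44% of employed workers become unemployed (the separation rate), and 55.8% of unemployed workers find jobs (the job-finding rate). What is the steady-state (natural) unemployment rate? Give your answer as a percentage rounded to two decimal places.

At steady state the flows balance: s·E = f·U, so U/(E+U) = s/(s+f).
u* = 2.44 / (2.44 + 55.8) = 2.44 / 58.24 = 4.19%.

Steady-state unemployment rate ≈ 4.19%.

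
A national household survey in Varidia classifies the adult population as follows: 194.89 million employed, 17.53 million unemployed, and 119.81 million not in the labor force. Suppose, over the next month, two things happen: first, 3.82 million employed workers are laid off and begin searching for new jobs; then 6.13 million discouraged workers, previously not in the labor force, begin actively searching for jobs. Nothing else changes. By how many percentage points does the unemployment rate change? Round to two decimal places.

Initially, labor force = 194.89 + 17.53 = 212.42 million, so u = 17.53/212.42 = 8.25%.
After the first change, employed falls and unemployed rises by 3.82; labor force unchanged → E = 191.07, U = 21.35, labor force = 212.42 million.
After the second change, unemployed and labor force both rise by 6.13 → E = 191.07, U = 27.48, labor force = 218.55 million.
New unemployment rate = 27.48 / 218.55 = 12.57%.
Change = 12.57% − 8.25% = +4.32 percentage points.

The unemployment rate changes by +4.32 percentage points.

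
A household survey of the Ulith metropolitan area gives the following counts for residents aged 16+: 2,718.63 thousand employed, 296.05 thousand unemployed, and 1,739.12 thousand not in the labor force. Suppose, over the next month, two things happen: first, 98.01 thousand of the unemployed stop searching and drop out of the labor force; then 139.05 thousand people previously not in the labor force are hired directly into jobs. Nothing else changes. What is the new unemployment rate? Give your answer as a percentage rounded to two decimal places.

New unemployment rate ≈ 6.48%.

Initially, labor force = 2,718.63 + 296.05 = 3,014.68 thousand, so u = 296.05/3,014.68 = 9.82%.
After the first change, unemployed and labor force both fall by 98.01 → E = 2,718.63, U = 198.04, labor force = 2,916.67 thousand.
After the second change, employed and labor force both rise by 139.05; unemployed unchanged → E = 2,857.68, U = 198.04, labor force = 3,055.72 thousand.
New unemployment rate = 198.04 / 3,055.72 = 6.48%.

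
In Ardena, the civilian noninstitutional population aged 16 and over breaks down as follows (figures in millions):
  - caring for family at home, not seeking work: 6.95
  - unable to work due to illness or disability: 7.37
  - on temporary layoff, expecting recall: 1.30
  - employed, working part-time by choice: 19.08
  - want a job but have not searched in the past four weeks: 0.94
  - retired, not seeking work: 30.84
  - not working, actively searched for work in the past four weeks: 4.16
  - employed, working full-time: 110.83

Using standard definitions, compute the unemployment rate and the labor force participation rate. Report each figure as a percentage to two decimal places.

Employed = 19.08 + 110.83 = 129.91 million.
Unemployed = 1.30 + 4.16 = 5.46 million (jobless and actively searching, or on temporary layoff).
Labor force = 129.91 + 5.46 = 135.37 million.
Not in labor force = 6.95 + 7.37 + 0.94 + 30.84 = 46.10 million (those not working and not actively searching are outside the labor force — including those who want a job but have given up searching).
Civilian working-age population = 135.37 + 46.10 = 181.47 million.
Unemployment rate = 5.46 / 135.37 = 4.03%.
Labor force participation rate = 135.37 / 181.47 = 74.60%.

Unemployment rate ≈ 4.03%; labor force participation rate ≈ 74.60%.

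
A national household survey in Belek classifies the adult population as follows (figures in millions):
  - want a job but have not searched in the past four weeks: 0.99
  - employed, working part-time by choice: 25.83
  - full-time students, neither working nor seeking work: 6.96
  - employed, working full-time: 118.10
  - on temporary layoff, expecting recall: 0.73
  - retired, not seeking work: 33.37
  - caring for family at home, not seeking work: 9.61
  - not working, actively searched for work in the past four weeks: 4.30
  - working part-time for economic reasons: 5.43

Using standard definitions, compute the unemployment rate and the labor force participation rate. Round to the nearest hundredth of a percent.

Unemployment rate ≈ 3.26%; labor force participation rate ≈ 75.19%.

Employed = 25.83 + 118.10 + 5.43 = 149.36 million (anyone who worked, including part-time for economic reasons, counts as employed).
Unemployed = 0.73 + 4.30 = 5.03 million (jobless and actively searching, or on temporary layoff).
Labor force = 149.36 + 5.03 = 154.39 million.
Not in labor force = 0.99 + 6.96 + 33.37 + 9.61 = 50.93 million (those not working and not actively searching are outside the labor force — including those who want a job but have given up searching).
Civilian working-age population = 154.39 + 50.93 = 205.32 million.
Unemployment rate = 5.03 / 154.39 = 3.26%.
Labor force participation rate = 154.39 / 205.32 = 75.19%.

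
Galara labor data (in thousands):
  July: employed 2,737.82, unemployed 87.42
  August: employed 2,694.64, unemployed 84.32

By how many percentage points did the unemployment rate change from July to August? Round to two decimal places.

The unemployment rate changed by −0.06 percentage points.

July: labor force = 2,737.82 + 87.42 = 2,825.24; u = 87.42/2,825.24 = 3.09%.
August: labor force = 2,694.64 + 84.32 = 2,778.96; u = 84.32/2,778.96 = 3.03%.
Change = 3.03% − 3.09% = −0.06 pp.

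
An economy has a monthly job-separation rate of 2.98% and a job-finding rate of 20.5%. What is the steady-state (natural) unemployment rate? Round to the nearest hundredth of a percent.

At steady state the flows balance: s·E = f·U, so U/(E+U) = s/(s+f).
u* = 2.98 / (2.98 + 20.5) = 2.98 / 23.48 = 12.69%.

Steady-state unemployment rate ≈ 12.69%.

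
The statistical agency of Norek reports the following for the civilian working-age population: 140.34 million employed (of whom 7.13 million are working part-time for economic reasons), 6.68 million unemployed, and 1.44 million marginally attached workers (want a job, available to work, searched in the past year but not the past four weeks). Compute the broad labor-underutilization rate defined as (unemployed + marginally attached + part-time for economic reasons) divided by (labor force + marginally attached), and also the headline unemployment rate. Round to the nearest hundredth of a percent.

Labor force = 140.34 + 6.68 = 147.02 million.
Numerator = 6.68 + 1.44 + 7.13 = 15.25 million.
Denominator = 147.02 + 1.44 = 148.46 million.
Broad rate = 15.25 / 148.46 = 10.27%.
Headline unemployment rate = 6.68 / 147.02 = 4.54%.

Broad underutilization rate ≈ 10.27%; headline unemployment rate ≈ 4.54%.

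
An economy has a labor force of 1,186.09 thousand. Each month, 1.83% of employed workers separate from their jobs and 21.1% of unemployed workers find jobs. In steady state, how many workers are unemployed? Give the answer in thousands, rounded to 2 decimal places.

Steady-state unemployment rate u* = s/(s+f) = 1.83/(1.83+21.1) = 0.079808.
Unemployed = u* × labor force = 0.079808 × 1,186.09 ≈ 94.66 thousand.

About 94.66 thousand are unemployed in steady state.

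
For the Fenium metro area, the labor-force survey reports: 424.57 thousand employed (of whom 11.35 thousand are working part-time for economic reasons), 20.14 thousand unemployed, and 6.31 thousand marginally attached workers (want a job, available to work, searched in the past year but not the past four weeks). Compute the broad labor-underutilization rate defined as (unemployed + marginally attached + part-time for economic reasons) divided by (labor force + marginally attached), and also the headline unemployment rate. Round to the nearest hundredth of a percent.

Labor force = 424.57 + 20.14 = 444.71 thousand.
Numerator = 20.14 + 6.31 + 11.35 = 37.80 thousand.
Denominator = 444.71 + 6.31 = 451.02 thousand.
Broad rate = 37.80 / 451.02 = 8.38%.
Headline unemployment rate = 20.14 / 444.71 = 4.53%.

Broad underutilization rate ≈ 8.38%; headline unemployment rate ≈ 4.53%.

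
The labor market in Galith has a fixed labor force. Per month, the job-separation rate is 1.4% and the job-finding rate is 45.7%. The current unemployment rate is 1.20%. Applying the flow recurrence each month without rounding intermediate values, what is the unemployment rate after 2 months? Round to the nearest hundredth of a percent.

Unemployment rate after two months ≈ 2.48%.

With a fixed labor force, u_{t+1} = u_t + s·(1−u_t) − f·u_t = u_t·(1−s−f) + s.
Here 1−s−f = 0.529 and s = 0.014.
u_1 = 0.012000 × 0.529 + 0.014 = 0.020348.
u_2 = 0.020348 × 0.529 + 0.014 = 0.024764.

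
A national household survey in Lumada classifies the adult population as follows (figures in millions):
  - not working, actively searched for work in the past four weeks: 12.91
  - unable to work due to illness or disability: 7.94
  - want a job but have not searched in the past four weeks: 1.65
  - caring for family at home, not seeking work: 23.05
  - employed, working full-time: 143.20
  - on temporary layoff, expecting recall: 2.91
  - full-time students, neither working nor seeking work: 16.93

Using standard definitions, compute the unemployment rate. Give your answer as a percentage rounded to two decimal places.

Unemployment rate ≈ 9.95%.

Employed = 143.20 million.
Unemployed = 12.91 + 2.91 = 15.82 million (jobless and actively searching, or on temporary layoff).
Labor force = 143.20 + 15.82 = 159.02 million.
Unemployment rate = 15.82 / 159.02 = 9.95%.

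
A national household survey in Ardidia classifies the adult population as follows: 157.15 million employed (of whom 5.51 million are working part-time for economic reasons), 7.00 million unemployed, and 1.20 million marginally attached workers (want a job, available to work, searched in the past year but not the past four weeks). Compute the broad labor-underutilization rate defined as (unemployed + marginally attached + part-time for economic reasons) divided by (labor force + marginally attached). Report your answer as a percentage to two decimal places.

Broad underutilization rate ≈ 8.29%.

Labor force = 157.15 + 7.00 = 164.15 million.
Numerator = 7.00 + 1.20 + 5.51 = 13.71 million.
Denominator = 164.15 + 1.20 = 165.35 million.
Broad rate = 13.71 / 165.35 = 8.29%.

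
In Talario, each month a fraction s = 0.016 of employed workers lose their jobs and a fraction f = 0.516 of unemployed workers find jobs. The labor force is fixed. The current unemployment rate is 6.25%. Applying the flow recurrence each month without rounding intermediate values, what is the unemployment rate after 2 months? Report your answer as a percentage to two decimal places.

With a fixed labor force, u_{t+1} = u_t + s·(1−u_t) − f·u_t = u_t·(1−s−f) + s.
Here 1−s−f = 0.468 and s = 0.016.
u_1 = 0.062500 × 0.468 + 0.016 = 0.045250.
u_2 = 0.045250 × 0.468 + 0.016 = 0.037177.

Unemployment rate after two months ≈ 3.72%.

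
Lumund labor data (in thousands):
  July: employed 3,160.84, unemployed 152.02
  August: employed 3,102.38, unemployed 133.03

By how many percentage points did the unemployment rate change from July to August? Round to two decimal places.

July: labor force = 3,160.84 + 152.02 = 3,312.86; u = 152.02/3,312.86 = 4.59%.
August: labor force = 3,102.38 + 133.03 = 3,235.41; u = 133.03/3,235.41 = 4.11%.
Change = 4.11% − 4.59% = −0.48 pp.

The unemployment rate changed by −0.48 percentage points.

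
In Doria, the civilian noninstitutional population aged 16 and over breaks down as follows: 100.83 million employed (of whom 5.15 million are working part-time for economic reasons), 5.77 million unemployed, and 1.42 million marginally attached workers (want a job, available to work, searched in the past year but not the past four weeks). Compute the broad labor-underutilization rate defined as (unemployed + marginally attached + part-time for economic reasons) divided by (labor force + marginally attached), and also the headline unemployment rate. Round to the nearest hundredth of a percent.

Broad underutilization rate ≈ 11.42%; headline unemployment rate ≈ 5.41%.

Labor force = 100.83 + 5.77 = 106.60 million.
Numerator = 5.77 + 1.42 + 5.15 = 12.34 million.
Denominator = 106.60 + 1.42 = 108.02 million.
Broad rate = 12.34 / 108.02 = 11.42%.
Headline unemployment rate = 5.77 / 106.60 = 5.41%.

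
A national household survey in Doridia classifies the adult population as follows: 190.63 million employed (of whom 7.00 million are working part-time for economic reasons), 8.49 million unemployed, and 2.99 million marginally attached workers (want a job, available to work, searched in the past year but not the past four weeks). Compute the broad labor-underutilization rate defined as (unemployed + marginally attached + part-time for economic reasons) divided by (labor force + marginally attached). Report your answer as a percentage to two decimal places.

Broad underutilization rate ≈ 9.14%.

Labor force = 190.63 + 8.49 = 199.12 million.
Numerator = 8.49 + 2.99 + 7.00 = 18.48 million.
Denominator = 199.12 + 2.99 = 202.11 million.
Broad rate = 18.48 / 202.11 = 9.14%.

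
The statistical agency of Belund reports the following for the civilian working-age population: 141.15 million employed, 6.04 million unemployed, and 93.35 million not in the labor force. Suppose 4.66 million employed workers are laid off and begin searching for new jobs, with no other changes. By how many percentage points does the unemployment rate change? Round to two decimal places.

Initially, labor force = 141.15 + 6.04 = 147.19 million, so u = 6.04/147.19 = 4.10%.
After the change, employed falls and unemployed rises by 4.66; labor force unchanged → E = 136.49, U = 10.70, labor force = 147.19 million.
New unemployment rate = 10.70 / 147.19 = 7.27%.
Change = 7.27% − 4.10% = +3.17 percentage points.

The unemployment rate changes by +3.17 percentage points.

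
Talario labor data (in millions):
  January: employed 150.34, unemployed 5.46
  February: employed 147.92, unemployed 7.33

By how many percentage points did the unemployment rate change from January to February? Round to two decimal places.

January: labor force = 150.34 + 5.46 = 155.80; u = 5.46/155.80 = 3.50%.
February: labor force = 147.92 + 7.33 = 155.25; u = 7.33/155.25 = 4.72%.
Change = 4.72% − 3.50% = +1.22 pp.

The unemployment rate changed by +1.22 percentage points.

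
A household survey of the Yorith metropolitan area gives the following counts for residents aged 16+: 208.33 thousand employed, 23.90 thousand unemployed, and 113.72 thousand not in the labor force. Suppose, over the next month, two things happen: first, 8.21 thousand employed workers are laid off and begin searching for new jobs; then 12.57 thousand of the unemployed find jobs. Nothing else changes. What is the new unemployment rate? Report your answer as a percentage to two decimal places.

Initially, labor force = 208.33 + 23.90 = 232.23 thousand, so u = 23.90/232.23 = 10.29%.
After the first change, employed falls and unemployed rises by 8.21; labor force unchanged → E = 200.12, U = 32.11, labor force = 232.23 thousand.
After the second change, unemployed falls and employed rises by 12.57; labor force unchanged → E = 212.69, U = 19.54, labor force = 232.23 thousand.
New unemployment rate = 19.54 / 232.23 = 8.41%.

New unemployment rate ≈ 8.41%.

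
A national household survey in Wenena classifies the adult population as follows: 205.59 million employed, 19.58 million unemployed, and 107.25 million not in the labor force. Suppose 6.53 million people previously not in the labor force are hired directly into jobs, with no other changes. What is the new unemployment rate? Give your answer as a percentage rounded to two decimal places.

New unemployment rate ≈ 8.45%.

Initially, labor force = 205.59 + 19.58 = 225.17 million, so u = 19.58/225.17 = 8.70%.
After the change, employed and labor force both rise by 6.53; unemployed unchanged → E = 212.12, U = 19.58, labor force = 231.70 million.
New unemployment rate = 19.58 / 231.70 = 8.45%.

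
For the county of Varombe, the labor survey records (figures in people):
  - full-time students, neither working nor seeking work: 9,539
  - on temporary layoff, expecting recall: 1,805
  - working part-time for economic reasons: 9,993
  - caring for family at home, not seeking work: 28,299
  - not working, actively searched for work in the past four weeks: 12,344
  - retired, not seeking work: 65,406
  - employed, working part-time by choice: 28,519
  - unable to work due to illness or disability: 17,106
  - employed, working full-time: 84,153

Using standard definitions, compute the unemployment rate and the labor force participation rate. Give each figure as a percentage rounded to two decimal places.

Unemployment rate ≈ 10.34%; labor force participation rate ≈ 53.20%.

Employed = 9,993 + 28,519 + 84,153 = 122,665 (anyone who worked, including part-time for economic reasons, counts as employed).
Unemployed = 1,805 + 12,344 = 14,149 (jobless and actively searching, or on temporary layoff).
Labor force = 122,665 + 14,149 = 136,814.
Not in labor force = 9,539 + 28,299 + 65,406 + 17,106 = 120,350 (those not working and not actively searching are outside the labor force).
Civilian working-age population = 136,814 + 120,350 = 257,164.
Unemployment rate = 14,149 / 136,814 = 10.34%.
Labor force participation rate = 136,814 / 257,164 = 53.20%.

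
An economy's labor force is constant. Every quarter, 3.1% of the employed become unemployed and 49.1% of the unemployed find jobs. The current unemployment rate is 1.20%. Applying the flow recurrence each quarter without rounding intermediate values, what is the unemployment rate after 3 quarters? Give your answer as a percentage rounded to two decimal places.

Unemployment rate after three quarters ≈ 5.42%.

With a fixed labor force, u_{t+1} = u_t + s·(1−u_t) − f·u_t = u_t·(1−s−f) + s.
Here 1−s−f = 0.478 and s = 0.031.
u_1 = 0.012000 × 0.478 + 0.031 = 0.036736.
u_2 = 0.036736 × 0.478 + 0.031 = 0.048560.
u_3 = 0.048560 × 0.478 + 0.031 = 0.054212.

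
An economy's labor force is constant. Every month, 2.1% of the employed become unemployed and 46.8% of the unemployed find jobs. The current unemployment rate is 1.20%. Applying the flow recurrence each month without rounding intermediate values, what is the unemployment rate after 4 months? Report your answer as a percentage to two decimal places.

With a fixed labor force, u_{t+1} = u_t + s·(1−u_t) − f·u_t = u_t·(1−s−f) + s.
Here 1−s−f = 0.511 and s = 0.021.
u_1 = 0.012000 × 0.511 + 0.021 = 0.027132.
u_2 = 0.027132 × 0.511 + 0.021 = 0.034864.
u_3 = 0.034864 × 0.511 + 0.021 = 0.038816.
u_4 = 0.038816 × 0.511 + 0.021 = 0.040835.

Unemployment rate after four months ≈ 4.08%.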